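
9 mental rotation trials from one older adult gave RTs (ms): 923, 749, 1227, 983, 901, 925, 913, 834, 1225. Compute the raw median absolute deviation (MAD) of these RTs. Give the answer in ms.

60 ms

Sorted: 749, 834, 901, 913, 923, 925, 983, 1225, 1227 → median = 923
|x − 923|: 0, 174, 304, 60, 22, 2, 10, 89, 302
Sorted deviations: 0, 2, 10, 22, 60, 89, 174, 302, 304 → MAD = 60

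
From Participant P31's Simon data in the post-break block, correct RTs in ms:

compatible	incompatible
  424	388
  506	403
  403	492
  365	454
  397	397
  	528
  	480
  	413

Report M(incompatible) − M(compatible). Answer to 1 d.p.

M(compatible) = 2095/5 = 419.000
M(incompatible) = 3555/8 = 444.375
Difference = 444.375 − 419.000 = 25.375 ms

25.4 ms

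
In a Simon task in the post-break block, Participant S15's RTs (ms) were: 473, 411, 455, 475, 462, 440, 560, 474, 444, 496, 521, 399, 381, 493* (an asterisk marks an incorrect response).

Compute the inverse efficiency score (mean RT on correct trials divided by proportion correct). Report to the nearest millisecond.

496 ms

Correct trials (n=13): 473, 411, 455, 475, 462, 440, 560, 474, 444, 496, 521, 399, 381
Mean correct RT = 5991/13 = 460.8462 ms
Proportion correct = 13/14
IES = 460.8462 / (13/14) = 496.296 ms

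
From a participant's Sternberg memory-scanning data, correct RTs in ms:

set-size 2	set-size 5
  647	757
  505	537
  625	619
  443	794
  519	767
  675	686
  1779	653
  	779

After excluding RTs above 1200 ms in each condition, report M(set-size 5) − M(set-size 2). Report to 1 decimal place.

130.0 ms

set-size 2: exclude 1779
M(set-size 2) = 3414/6 = 569.000
M(set-size 5) = 5592/8 = 699.000
Difference = 699.000 − 569.000 = 130.000 ms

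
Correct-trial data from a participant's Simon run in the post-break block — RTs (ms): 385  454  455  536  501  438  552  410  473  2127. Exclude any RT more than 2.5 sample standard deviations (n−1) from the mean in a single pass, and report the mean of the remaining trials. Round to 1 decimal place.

n = 10, ΣRT = 6331, M = 633.100
Σ(x−M)² = 2504012.90; s = √(2504012.90/9) = 527.469
Cutoffs: 633.100 ± 2.5·527.469 → [-685.6, 1951.8]
Outside: 2127 → excluded.
Retained (n=9): Σ = 4204, mean = 4204/9 = 467.111

467.1 ms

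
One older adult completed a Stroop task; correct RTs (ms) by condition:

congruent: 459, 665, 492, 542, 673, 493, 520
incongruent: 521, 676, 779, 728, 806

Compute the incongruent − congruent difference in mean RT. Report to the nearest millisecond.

153 ms

M(congruent) = 3844/7 = 549.143
M(incongruent) = 3510/5 = 702.000
Difference = 702.000 − 549.143 = 152.857 ms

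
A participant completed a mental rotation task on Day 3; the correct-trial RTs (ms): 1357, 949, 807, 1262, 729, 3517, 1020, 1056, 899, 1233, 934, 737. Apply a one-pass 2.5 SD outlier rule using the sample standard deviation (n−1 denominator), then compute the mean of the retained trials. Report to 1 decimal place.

998.5 ms

n = 12, ΣRT = 14500, M = 1208.333
Σ(x−M)² = 6265390.67; s = √(6265390.67/11) = 754.706
Cutoffs: 1208.333 ± 2.5·754.706 → [-678.4, 3095.1]
Outside: 3517 → excluded.
Retained (n=11): Σ = 10983, mean = 10983/11 = 998.455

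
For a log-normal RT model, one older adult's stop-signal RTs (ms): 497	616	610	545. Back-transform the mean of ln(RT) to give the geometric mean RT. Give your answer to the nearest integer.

565 ms

ln(RT): 6.2086, 6.4232, 6.4135, 6.3008
Mean ln(RT) = 25.3461/4 = 6.33652
Geometric mean = exp(6.33652) = 564.83 ms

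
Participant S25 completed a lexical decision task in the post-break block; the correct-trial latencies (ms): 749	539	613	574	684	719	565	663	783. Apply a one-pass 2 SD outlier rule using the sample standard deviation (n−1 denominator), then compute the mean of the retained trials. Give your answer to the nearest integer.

654 ms

n = 9, ΣRT = 5889, M = 654.333
Σ(x−M)² = 60098.00; s = √(60098.00/8) = 86.673
Cutoffs: 654.333 ± 2·86.673 → [481.0, 827.7]
No RTs fall outside the cutoffs; all 9 retained. Mean = 5889/9 = 654.333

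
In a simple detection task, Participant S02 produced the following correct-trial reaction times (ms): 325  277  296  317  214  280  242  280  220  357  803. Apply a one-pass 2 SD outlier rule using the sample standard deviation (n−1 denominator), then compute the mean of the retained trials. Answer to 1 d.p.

280.8 ms

n = 11, ΣRT = 3611, M = 328.273
Σ(x−M)² = 266884.18; s = √(266884.18/10) = 163.366
Cutoffs: 328.273 ± 2·163.366 → [1.5, 655.0]
Outside: 803 → excluded.
Retained (n=10): Σ = 2808, mean = 2808/10 = 280.800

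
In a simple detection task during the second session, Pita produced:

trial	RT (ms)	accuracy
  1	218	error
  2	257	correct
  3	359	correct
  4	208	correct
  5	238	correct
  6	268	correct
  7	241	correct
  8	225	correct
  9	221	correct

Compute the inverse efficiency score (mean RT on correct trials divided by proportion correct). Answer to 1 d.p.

Correct trials (n=8): 257, 359, 208, 238, 268, 241, 225, 221
Mean correct RT = 2017/8 = 252.1250 ms
Proportion correct = 8/9
IES = 252.1250 / (8/9) = 283.641 ms

283.6 ms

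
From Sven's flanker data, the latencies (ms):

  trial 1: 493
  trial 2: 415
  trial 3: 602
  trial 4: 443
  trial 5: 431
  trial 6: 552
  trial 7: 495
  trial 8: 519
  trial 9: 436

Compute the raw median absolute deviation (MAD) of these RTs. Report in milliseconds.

Sorted: 415, 431, 436, 443, 493, 495, 519, 552, 602 → median = 493
|x − 493|: 0, 78, 109, 50, 62, 59, 2, 26, 57
Sorted deviations: 0, 2, 26, 50, 57, 59, 62, 78, 109 → MAD = 57

57 ms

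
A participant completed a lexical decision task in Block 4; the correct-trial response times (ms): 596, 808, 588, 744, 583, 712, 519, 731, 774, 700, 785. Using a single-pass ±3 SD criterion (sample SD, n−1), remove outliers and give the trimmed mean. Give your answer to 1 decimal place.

685.5 ms

n = 11, ΣRT = 7540, M = 685.455
Σ(x−M)² = 94888.73; s = √(94888.73/10) = 97.411
Cutoffs: 685.455 ± 3·97.411 → [393.2, 977.7]
No RTs fall outside the cutoffs; all 11 retained. Mean = 7540/11 = 685.455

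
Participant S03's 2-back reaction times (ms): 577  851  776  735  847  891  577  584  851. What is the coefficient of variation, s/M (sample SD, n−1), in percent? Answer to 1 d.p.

n = 9, Σ = 6689, M = 743.2222
Σ(x−M)² = 137593.556; s = √(137593.556/8) = 131.1457
CV = 131.1457 / 743.2222 = 0.17646 = 17.646%

17.6%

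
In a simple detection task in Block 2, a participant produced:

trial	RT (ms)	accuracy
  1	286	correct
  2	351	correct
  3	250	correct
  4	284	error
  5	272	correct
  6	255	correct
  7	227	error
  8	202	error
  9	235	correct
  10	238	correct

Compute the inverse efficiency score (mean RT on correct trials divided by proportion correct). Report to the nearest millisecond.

Correct trials (n=7): 286, 351, 250, 272, 255, 235, 238
Mean correct RT = 1887/7 = 269.5714 ms
Proportion correct = 7/10
IES = 269.5714 / (7/10) = 385.102 ms

385 ms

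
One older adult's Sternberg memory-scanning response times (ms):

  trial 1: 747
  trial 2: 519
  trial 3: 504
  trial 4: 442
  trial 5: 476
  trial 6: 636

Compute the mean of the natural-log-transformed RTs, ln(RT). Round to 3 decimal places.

ln(RT): 6.6161, 6.2519, 6.2226, 6.0913, 6.1654, 6.4552
Σ ln(RT) = 37.8025
Mean = 37.8025/6 = 6.30041

6.300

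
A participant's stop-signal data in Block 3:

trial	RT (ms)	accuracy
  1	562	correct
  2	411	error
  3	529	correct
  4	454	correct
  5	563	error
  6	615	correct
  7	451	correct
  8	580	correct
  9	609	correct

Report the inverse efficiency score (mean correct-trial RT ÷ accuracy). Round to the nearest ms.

Correct trials (n=7): 562, 529, 454, 615, 451, 580, 609
Mean correct RT = 3800/7 = 542.8571 ms
Proportion correct = 7/9
IES = 542.8571 / (7/9) = 697.959 ms

698 ms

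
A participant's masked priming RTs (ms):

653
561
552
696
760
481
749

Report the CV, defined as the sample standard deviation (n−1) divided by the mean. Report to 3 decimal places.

0.168

n = 7, Σ = 4452, M = 636.0000
Σ(x−M)² = 68740.000; s = √(68740.000/6) = 107.0358
CV = 107.0358 / 636.0000 = 0.16830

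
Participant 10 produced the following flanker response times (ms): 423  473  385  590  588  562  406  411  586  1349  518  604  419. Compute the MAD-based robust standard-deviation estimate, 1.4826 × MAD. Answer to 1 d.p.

Sorted: 385, 406, 411, 419, 423, 473, 518, 562, 586, 588, 590, 604, 1349 → median = 518
|x − 518| sorted: 0, 44, 45, 68, 70, 72, 86, 95, 99, 107, 112, 133, 831 → MAD = 86
Robust SD ≈ 1.4826 × 86 = 127.504

127.5 ms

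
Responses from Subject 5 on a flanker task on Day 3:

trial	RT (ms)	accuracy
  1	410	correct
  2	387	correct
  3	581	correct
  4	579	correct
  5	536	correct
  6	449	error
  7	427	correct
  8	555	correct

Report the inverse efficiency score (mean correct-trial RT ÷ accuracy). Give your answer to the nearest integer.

Correct trials (n=7): 410, 387, 581, 579, 536, 427, 555
Mean correct RT = 3475/7 = 496.4286 ms
Proportion correct = 7/8
IES = 496.4286 / (7/8) = 567.347 ms

567 ms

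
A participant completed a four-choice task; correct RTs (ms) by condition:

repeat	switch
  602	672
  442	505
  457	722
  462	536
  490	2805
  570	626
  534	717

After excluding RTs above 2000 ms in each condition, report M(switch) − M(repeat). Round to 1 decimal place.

121.5 ms

switch: exclude 2805
M(repeat) = 3557/7 = 508.143
M(switch) = 3778/6 = 629.667
Difference = 629.667 − 508.143 = 121.524 ms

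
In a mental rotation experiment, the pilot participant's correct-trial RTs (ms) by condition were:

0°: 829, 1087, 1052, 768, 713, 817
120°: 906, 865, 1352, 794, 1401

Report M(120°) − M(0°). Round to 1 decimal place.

M(0°) = 5266/6 = 877.667
M(120°) = 5318/5 = 1063.600
Difference = 1063.600 − 877.667 = 185.933 ms

185.9 ms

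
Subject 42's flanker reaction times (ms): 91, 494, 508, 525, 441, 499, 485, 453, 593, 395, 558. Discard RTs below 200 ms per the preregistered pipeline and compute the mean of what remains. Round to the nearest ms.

Excluded: 91
Retained (n=10): Σ = 4951
Mean = 4951/10 = 495.1000

495 ms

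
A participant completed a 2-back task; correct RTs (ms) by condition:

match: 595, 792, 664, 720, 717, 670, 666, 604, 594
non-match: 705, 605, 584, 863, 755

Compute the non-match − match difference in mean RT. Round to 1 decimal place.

33.3 ms

M(match) = 6022/9 = 669.111
M(non-match) = 3512/5 = 702.400
Difference = 702.400 − 669.111 = 33.289 ms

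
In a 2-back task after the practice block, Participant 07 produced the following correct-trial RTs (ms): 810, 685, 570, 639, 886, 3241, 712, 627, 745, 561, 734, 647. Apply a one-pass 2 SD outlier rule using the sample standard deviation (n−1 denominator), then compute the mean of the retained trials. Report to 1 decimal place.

692.4 ms

n = 12, ΣRT = 10857, M = 904.750
Σ(x−M)² = 6051936.25; s = √(6051936.25/11) = 741.739
Cutoffs: 904.750 ± 2·741.739 → [-578.7, 2388.2]
Outside: 3241 → excluded.
Retained (n=11): Σ = 7616, mean = 7616/11 = 692.364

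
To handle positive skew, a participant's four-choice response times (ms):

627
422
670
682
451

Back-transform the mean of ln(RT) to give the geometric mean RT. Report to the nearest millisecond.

ln(RT): 6.4409, 6.0450, 6.5073, 6.5250, 6.1115
Mean ln(RT) = 31.6297/5 = 6.32595
Geometric mean = exp(6.32595) = 558.89 ms

559 ms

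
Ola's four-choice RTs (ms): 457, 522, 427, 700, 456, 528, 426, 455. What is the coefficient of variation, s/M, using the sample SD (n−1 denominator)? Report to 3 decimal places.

n = 8, Σ = 3971, M = 496.3750
Σ(x−M)² = 57777.875; s = √(57777.875/7) = 90.8514
CV = 90.8514 / 496.3750 = 0.18303

0.183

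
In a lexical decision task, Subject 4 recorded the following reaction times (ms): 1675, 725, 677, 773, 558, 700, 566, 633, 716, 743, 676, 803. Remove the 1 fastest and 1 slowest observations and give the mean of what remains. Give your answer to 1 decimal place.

701.2 ms

Sorted: 558, 566, 633, 676, 677, 700, 716, 725, 743, 773, 803, 1675
Drop lowest 1 (558) and highest 1 (1675)
Remaining (n=10): Σ = 7012, mean = 7012/10 = 701.200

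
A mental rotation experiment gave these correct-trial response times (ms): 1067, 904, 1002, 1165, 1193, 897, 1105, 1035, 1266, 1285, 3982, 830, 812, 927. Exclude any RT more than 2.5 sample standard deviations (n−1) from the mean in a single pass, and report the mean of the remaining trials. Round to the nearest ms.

1038 ms

n = 14, ΣRT = 17470, M = 1247.857
Σ(x−M)² = 8354855.71; s = √(8354855.71/13) = 801.674
Cutoffs: 1247.857 ± 2.5·801.674 → [-756.3, 3252.0]
Outside: 3982 → excluded.
Retained (n=13): Σ = 13488, mean = 13488/13 = 1037.538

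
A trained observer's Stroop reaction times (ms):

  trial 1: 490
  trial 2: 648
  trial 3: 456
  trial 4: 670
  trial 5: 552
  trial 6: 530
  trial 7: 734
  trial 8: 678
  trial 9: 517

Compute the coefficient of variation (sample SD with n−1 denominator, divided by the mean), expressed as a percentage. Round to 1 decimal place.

n = 9, Σ = 5275, M = 586.1111
Σ(x−M)² = 76436.889; s = √(76436.889/8) = 97.7477
CV = 97.7477 / 586.1111 = 0.16677 = 16.677%

16.7%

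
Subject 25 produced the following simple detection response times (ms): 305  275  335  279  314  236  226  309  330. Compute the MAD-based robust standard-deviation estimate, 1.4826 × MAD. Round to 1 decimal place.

38.5 ms

Sorted: 226, 236, 275, 279, 305, 309, 314, 330, 335 → median = 305
|x − 305| sorted: 0, 4, 9, 25, 26, 30, 30, 69, 79 → MAD = 26
Robust SD ≈ 1.4826 × 26 = 38.548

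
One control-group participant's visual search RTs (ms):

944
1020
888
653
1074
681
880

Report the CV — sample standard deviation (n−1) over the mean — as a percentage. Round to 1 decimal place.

n = 7, Σ = 6140, M = 877.1429
Σ(x−M)² = 152468.857; s = √(152468.857/6) = 159.4098
CV = 159.4098 / 877.1429 = 0.18174 = 18.174%

18.2%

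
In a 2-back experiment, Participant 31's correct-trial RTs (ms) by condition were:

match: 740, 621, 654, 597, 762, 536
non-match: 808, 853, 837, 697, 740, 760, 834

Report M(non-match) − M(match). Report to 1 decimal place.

M(match) = 3910/6 = 651.667
M(non-match) = 5529/7 = 789.857
Difference = 789.857 − 651.667 = 138.190 ms

138.2 ms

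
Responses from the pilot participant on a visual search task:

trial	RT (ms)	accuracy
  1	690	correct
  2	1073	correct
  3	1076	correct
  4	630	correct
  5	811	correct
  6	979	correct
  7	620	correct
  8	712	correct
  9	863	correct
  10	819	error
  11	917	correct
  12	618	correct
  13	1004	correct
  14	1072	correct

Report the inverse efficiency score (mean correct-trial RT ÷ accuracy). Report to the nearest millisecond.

917 ms

Correct trials (n=13): 690, 1073, 1076, 630, 811, 979, 620, 712, 863, 917, 618, 1004, 1072
Mean correct RT = 11065/13 = 851.1538 ms
Proportion correct = 13/14
IES = 851.1538 / (13/14) = 916.627 ms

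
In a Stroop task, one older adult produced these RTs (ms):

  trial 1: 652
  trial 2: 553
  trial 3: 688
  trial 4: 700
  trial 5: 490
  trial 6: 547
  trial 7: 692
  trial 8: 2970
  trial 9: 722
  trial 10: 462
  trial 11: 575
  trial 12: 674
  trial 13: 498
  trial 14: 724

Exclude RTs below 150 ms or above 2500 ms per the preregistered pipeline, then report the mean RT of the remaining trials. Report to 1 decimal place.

Excluded: 2970
Retained (n=13): Σ = 7977
Mean = 7977/13 = 613.6154

613.6 ms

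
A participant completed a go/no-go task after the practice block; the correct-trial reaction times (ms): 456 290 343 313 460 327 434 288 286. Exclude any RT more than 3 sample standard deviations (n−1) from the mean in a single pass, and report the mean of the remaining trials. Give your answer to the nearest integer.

n = 9, ΣRT = 3197, M = 355.222
Σ(x−M)² = 43633.56; s = √(43633.56/8) = 73.853
Cutoffs: 355.222 ± 3·73.853 → [133.7, 576.8]
No RTs fall outside the cutoffs; all 9 retained. Mean = 3197/9 = 355.222

355 ms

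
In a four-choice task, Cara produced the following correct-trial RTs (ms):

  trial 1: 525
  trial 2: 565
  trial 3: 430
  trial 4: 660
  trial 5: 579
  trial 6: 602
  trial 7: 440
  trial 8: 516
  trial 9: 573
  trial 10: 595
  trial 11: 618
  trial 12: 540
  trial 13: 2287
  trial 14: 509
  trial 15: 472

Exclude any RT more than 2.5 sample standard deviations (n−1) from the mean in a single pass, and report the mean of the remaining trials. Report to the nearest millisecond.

545 ms

n = 15, ΣRT = 9911, M = 660.733
Σ(x−M)² = 2892434.93; s = √(2892434.93/14) = 454.535
Cutoffs: 660.733 ± 2.5·454.535 → [-475.6, 1797.1]
Outside: 2287 → excluded.
Retained (n=14): Σ = 7624, mean = 7624/14 = 544.571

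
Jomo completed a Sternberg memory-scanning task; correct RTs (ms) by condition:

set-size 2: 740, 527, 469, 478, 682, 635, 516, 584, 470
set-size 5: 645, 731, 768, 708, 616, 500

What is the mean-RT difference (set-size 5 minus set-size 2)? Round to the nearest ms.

95 ms

M(set-size 2) = 5101/9 = 566.778
M(set-size 5) = 3968/6 = 661.333
Difference = 661.333 − 566.778 = 94.556 ms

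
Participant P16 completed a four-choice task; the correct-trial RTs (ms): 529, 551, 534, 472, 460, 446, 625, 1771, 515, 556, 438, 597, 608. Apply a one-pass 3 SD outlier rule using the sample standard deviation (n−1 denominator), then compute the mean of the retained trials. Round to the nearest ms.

n = 13, ΣRT = 8102, M = 623.231
Σ(x−M)² = 1471826.31; s = √(1471826.31/12) = 350.217
Cutoffs: 623.231 ± 3·350.217 → [-427.4, 1673.9]
Outside: 1771 → excluded.
Retained (n=12): Σ = 6331, mean = 6331/12 = 527.583

528 ms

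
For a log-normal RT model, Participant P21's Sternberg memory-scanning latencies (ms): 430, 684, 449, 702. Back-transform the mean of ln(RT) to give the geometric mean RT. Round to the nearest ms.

ln(RT): 6.0638, 6.5280, 6.1070, 6.5539
Mean ln(RT) = 25.2527/4 = 6.31317
Geometric mean = exp(6.31317) = 551.79 ms

552 ms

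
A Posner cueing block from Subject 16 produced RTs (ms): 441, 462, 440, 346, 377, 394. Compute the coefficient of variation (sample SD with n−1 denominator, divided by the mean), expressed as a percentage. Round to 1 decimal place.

n = 6, Σ = 2460, M = 410.0000
Σ(x−M)² = 10006.000; s = √(10006.000/5) = 44.7348
CV = 44.7348 / 410.0000 = 0.10911 = 10.911%

10.9%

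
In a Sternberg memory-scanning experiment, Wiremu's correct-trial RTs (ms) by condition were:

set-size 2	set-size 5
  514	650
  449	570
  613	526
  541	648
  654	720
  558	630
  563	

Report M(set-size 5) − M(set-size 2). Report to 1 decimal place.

68.0 ms

M(set-size 2) = 3892/7 = 556.000
M(set-size 5) = 3744/6 = 624.000
Difference = 624.000 − 556.000 = 68.000 ms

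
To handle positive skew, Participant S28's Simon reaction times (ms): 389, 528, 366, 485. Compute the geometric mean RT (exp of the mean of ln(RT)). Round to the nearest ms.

ln(RT): 5.9636, 6.2691, 5.9026, 6.1841
Mean ln(RT) = 24.3195/4 = 6.07986
Geometric mean = exp(6.07986) = 436.97 ms

437 ms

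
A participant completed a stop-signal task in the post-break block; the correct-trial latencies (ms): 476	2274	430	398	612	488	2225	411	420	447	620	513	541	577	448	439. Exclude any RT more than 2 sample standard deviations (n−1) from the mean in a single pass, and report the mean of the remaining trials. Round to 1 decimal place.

487.1 ms

n = 16, ΣRT = 11319, M = 707.438
Σ(x−M)² = 5508517.94; s = √(5508517.94/15) = 605.999
Cutoffs: 707.438 ± 2·605.999 → [-504.6, 1919.4]
Outside: 2225, 2274 → excluded.
Retained (n=14): Σ = 6820, mean = 6820/14 = 487.143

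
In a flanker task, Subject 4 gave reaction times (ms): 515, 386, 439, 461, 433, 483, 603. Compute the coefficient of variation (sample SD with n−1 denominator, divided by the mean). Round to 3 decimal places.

0.147

n = 7, Σ = 3320, M = 474.2857
Σ(x−M)² = 29221.429; s = √(29221.429/6) = 69.7871
CV = 69.7871 / 474.2857 = 0.14714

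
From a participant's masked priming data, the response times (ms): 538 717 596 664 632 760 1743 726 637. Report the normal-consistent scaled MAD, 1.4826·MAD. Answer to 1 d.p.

Sorted: 538, 596, 632, 637, 664, 717, 726, 760, 1743 → median = 664
|x − 664| sorted: 0, 27, 32, 53, 62, 68, 96, 126, 1079 → MAD = 62
Robust SD ≈ 1.4826 × 62 = 91.921

91.9 ms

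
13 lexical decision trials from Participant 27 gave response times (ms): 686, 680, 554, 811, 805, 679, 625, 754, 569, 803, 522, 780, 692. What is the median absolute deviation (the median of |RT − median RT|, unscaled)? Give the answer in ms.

Sorted: 522, 554, 569, 625, 679, 680, 686, 692, 754, 780, 803, 805, 811 → median = 686
|x − 686|: 0, 6, 132, 125, 119, 7, 61, 68, 117, 117, 164, 94, 6
Sorted deviations: 0, 6, 6, 7, 61, 68, 94, 117, 117, 119, 125, 132, 164 → MAD = 94

94 ms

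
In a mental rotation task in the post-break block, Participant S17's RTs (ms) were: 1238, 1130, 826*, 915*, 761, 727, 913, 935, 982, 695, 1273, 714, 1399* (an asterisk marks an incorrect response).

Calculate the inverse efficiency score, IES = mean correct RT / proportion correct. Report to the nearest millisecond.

Correct trials (n=10): 1238, 1130, 761, 727, 913, 935, 982, 695, 1273, 714
Mean correct RT = 9368/10 = 936.8000 ms
Proportion correct = 10/13
IES = 936.8000 / (10/13) = 1217.840 ms

1218 ms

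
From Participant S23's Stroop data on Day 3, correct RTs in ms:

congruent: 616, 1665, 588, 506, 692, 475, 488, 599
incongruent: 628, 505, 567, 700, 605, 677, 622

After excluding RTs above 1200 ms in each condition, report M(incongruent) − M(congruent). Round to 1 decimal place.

48.6 ms

congruent: exclude 1665
M(congruent) = 3964/7 = 566.286
M(incongruent) = 4304/7 = 614.857
Difference = 614.857 − 566.286 = 48.571 ms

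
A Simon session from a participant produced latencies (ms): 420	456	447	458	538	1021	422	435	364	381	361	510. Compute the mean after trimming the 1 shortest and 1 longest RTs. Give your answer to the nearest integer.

443 ms

Sorted: 361, 364, 381, 420, 422, 435, 447, 456, 458, 510, 538, 1021
Drop lowest 1 (361) and highest 1 (1021)
Remaining (n=10): Σ = 4431, mean = 4431/10 = 443.100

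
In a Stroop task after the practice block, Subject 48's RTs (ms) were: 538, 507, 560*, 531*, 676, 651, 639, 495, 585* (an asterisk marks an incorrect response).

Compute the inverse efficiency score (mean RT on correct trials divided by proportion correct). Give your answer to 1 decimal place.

Correct trials (n=6): 538, 507, 676, 651, 639, 495
Mean correct RT = 3506/6 = 584.3333 ms
Proportion correct = 6/9
IES = 584.3333 / (6/9) = 876.500 ms

876.5 ms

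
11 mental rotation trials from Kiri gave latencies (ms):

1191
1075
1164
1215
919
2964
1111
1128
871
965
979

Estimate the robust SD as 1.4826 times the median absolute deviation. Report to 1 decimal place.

154.2 ms

Sorted: 871, 919, 965, 979, 1075, 1111, 1128, 1164, 1191, 1215, 2964 → median = 1111
|x − 1111| sorted: 0, 17, 36, 53, 80, 104, 132, 146, 192, 240, 1853 → MAD = 104
Robust SD ≈ 1.4826 × 104 = 154.190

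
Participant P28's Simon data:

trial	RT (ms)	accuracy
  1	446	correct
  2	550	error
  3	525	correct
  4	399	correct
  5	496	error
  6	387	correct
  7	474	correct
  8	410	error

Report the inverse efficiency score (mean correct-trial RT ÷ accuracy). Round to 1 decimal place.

713.9 ms

Correct trials (n=5): 446, 525, 399, 387, 474
Mean correct RT = 2231/5 = 446.2000 ms
Proportion correct = 5/8
IES = 446.2000 / (5/8) = 713.920 ms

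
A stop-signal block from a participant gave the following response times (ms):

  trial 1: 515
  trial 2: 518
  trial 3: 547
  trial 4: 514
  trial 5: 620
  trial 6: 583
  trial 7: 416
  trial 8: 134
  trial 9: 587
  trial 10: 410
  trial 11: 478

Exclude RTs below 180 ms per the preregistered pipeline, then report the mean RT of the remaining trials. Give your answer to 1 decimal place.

518.8 ms

Excluded: 134
Retained (n=10): Σ = 5188
Mean = 5188/10 = 518.8000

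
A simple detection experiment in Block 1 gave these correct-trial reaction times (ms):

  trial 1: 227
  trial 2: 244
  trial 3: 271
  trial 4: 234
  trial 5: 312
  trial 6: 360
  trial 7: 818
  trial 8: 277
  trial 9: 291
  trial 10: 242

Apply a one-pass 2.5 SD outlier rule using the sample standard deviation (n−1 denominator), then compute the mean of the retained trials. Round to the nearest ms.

n = 10, ΣRT = 3276, M = 327.600
Σ(x−M)² = 282086.40; s = √(282086.40/9) = 177.039
Cutoffs: 327.600 ± 2.5·177.039 → [-115.0, 770.2]
Outside: 818 → excluded.
Retained (n=9): Σ = 2458, mean = 2458/9 = 273.111

273 ms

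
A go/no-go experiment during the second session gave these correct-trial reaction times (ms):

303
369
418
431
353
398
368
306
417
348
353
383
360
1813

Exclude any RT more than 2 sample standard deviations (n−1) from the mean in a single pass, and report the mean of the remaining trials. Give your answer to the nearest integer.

n = 14, ΣRT = 6620, M = 472.857
Σ(x−M)² = 1953073.71; s = √(1953073.71/13) = 387.603
Cutoffs: 472.857 ± 2·387.603 → [-302.3, 1248.1]
Outside: 1813 → excluded.
Retained (n=13): Σ = 4807, mean = 4807/13 = 369.769

370 ms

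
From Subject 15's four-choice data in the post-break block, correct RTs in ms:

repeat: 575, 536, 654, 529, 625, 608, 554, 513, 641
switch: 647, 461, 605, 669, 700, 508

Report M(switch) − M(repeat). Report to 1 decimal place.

M(repeat) = 5235/9 = 581.667
M(switch) = 3590/6 = 598.333
Difference = 598.333 − 581.667 = 16.667 ms

16.7 ms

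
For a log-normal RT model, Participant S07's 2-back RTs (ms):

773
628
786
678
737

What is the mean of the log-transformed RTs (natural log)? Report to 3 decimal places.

6.576

ln(RT): 6.6503, 6.4425, 6.6670, 6.5191, 6.6026
Σ ln(RT) = 32.8815
Mean = 32.8815/5 = 6.57630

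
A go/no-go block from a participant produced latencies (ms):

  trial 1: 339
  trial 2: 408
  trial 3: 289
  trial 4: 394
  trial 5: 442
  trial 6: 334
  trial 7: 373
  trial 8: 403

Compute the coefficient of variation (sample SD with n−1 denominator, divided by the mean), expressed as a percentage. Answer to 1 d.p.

13.2%

n = 8, Σ = 2982, M = 372.7500
Σ(x−M)² = 17059.500; s = √(17059.500/7) = 49.3667
CV = 49.3667 / 372.7500 = 0.13244 = 13.244%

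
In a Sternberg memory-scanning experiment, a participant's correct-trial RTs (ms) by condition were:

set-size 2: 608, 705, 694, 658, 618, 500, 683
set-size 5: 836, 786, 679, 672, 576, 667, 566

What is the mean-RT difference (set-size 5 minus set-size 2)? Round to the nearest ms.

45 ms

M(set-size 2) = 4466/7 = 638.000
M(set-size 5) = 4782/7 = 683.143
Difference = 683.143 − 638.000 = 45.143 ms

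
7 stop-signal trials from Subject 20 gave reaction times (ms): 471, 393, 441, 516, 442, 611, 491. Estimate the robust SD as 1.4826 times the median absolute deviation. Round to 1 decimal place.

Sorted: 393, 441, 442, 471, 491, 516, 611 → median = 471
|x − 471| sorted: 0, 20, 29, 30, 45, 78, 140 → MAD = 30
Robust SD ≈ 1.4826 × 30 = 44.478

44.5 ms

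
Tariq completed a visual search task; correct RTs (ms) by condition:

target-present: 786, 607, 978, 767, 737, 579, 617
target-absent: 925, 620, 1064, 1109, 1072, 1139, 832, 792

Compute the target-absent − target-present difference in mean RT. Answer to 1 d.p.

219.7 ms

M(target-present) = 5071/7 = 724.429
M(target-absent) = 7553/8 = 944.125
Difference = 944.125 − 724.429 = 219.696 ms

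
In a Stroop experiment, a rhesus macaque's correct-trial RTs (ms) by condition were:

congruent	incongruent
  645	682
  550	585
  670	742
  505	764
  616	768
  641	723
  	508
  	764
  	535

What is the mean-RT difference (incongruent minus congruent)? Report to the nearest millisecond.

70 ms

M(congruent) = 3627/6 = 604.500
M(incongruent) = 6071/9 = 674.556
Difference = 674.556 − 604.500 = 70.056 ms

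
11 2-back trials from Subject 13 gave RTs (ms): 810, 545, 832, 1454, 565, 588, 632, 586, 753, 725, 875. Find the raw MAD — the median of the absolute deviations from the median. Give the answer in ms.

Sorted: 545, 565, 586, 588, 632, 725, 753, 810, 832, 875, 1454 → median = 725
|x − 725|: 85, 180, 107, 729, 160, 137, 93, 139, 28, 0, 150
Sorted deviations: 0, 28, 85, 93, 107, 137, 139, 150, 160, 180, 729 → MAD = 137

137 ms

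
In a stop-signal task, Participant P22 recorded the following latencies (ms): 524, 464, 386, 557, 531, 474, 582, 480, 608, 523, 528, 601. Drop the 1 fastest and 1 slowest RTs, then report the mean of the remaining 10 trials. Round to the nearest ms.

526 ms

Sorted: 386, 464, 474, 480, 523, 524, 528, 531, 557, 582, 601, 608
Drop lowest 1 (386) and highest 1 (608)
Remaining (n=10): Σ = 5264, mean = 5264/10 = 526.400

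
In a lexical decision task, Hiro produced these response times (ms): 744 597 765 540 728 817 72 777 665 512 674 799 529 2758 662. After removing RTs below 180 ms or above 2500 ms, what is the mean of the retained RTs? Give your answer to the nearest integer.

678 ms

Excluded: 72, 2758
Retained (n=13): Σ = 8809
Mean = 8809/13 = 677.6154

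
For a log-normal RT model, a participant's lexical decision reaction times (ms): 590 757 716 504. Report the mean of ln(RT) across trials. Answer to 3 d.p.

ln(RT): 6.3801, 6.6294, 6.5737, 6.2226
Σ ln(RT) = 25.8057
Mean = 25.8057/4 = 6.45144

6.451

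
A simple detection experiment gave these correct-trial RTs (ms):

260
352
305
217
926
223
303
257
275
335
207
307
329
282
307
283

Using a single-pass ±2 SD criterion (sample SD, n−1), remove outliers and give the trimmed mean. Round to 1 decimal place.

n = 16, ΣRT = 5168, M = 323.000
Σ(x−M)² = 414468.00; s = √(414468.00/15) = 166.226
Cutoffs: 323.000 ± 2·166.226 → [-9.5, 655.5]
Outside: 926 → excluded.
Retained (n=15): Σ = 4242, mean = 4242/15 = 282.800

282.8 ms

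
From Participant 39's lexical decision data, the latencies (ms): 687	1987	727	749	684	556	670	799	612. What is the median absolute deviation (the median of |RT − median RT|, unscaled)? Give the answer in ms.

62 ms

Sorted: 556, 612, 670, 684, 687, 727, 749, 799, 1987 → median = 687
|x − 687|: 0, 1300, 40, 62, 3, 131, 17, 112, 75
Sorted deviations: 0, 3, 17, 40, 62, 75, 112, 131, 1300 → MAD = 62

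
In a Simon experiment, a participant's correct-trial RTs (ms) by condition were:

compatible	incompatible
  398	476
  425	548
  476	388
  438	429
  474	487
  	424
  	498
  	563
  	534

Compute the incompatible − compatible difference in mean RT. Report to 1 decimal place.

M(compatible) = 2211/5 = 442.200
M(incompatible) = 4347/9 = 483.000
Difference = 483.000 − 442.200 = 40.800 ms

40.8 ms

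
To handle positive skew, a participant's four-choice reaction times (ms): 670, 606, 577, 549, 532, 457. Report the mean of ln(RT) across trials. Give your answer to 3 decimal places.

ln(RT): 6.5073, 6.4069, 6.3578, 6.3081, 6.2766, 6.1247
Σ ln(RT) = 37.9814
Mean = 37.9814/6 = 6.33024

6.330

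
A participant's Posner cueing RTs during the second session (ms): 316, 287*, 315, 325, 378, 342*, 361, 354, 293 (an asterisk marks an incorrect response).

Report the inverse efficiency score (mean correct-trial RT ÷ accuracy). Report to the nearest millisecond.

Correct trials (n=7): 316, 315, 325, 378, 361, 354, 293
Mean correct RT = 2342/7 = 334.5714 ms
Proportion correct = 7/9
IES = 334.5714 / (7/9) = 430.163 ms

430 ms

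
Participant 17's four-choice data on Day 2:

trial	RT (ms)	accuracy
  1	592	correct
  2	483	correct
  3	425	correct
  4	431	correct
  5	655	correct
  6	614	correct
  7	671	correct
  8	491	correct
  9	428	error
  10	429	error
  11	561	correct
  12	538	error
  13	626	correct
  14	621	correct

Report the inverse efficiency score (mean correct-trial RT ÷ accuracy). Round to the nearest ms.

714 ms

Correct trials (n=11): 592, 483, 425, 431, 655, 614, 671, 491, 561, 626, 621
Mean correct RT = 6170/11 = 560.9091 ms
Proportion correct = 11/14
IES = 560.9091 / (11/14) = 713.884 ms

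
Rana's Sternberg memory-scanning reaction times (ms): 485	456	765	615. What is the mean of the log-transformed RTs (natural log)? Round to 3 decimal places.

ln(RT): 6.1841, 6.1225, 6.6399, 6.4216
Σ ln(RT) = 25.3681
Mean = 25.3681/4 = 6.34203

6.342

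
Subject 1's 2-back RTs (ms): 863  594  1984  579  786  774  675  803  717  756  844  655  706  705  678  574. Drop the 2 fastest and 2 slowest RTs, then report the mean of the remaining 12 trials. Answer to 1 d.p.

724.4 ms

Sorted: 574, 579, 594, 655, 675, 678, 705, 706, 717, 756, 774, 786, 803, 844, 863, 1984
Drop lowest 2 (574, 579) and highest 2 (863, 1984)
Remaining (n=12): Σ = 8693, mean = 8693/12 = 724.417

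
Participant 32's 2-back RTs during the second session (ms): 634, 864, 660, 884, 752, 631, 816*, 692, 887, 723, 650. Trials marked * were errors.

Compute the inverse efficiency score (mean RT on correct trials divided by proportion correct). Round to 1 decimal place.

811.5 ms

Correct trials (n=10): 634, 864, 660, 884, 752, 631, 692, 887, 723, 650
Mean correct RT = 7377/10 = 737.7000 ms
Proportion correct = 10/11
IES = 737.7000 / (10/11) = 811.470 ms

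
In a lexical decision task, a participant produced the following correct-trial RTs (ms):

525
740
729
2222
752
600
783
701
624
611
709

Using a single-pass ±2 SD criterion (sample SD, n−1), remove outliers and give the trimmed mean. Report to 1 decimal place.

n = 11, ΣRT = 8996, M = 817.818
Σ(x−M)² = 2230229.64; s = √(2230229.64/10) = 472.253
Cutoffs: 817.818 ± 2·472.253 → [-126.7, 1762.3]
Outside: 2222 → excluded.
Retained (n=10): Σ = 6774, mean = 6774/10 = 677.400

677.4 ms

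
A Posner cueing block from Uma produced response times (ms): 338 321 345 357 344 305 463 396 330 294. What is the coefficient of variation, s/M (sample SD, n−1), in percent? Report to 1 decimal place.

n = 10, Σ = 3493, M = 349.3000
Σ(x−M)² = 21536.100; s = √(21536.100/9) = 48.9173
CV = 48.9173 / 349.3000 = 0.14004 = 14.004%

14.0%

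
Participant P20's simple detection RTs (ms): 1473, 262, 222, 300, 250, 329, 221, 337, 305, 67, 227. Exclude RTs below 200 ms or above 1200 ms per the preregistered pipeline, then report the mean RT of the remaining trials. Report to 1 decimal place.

272.6 ms

Excluded: 67, 1473
Retained (n=9): Σ = 2453
Mean = 2453/9 = 272.5556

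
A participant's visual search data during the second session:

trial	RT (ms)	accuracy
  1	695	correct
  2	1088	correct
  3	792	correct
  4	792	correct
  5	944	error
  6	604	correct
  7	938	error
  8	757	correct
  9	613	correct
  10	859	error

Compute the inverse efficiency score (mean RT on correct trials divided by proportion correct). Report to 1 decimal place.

1090.0 ms

Correct trials (n=7): 695, 1088, 792, 792, 604, 757, 613
Mean correct RT = 5341/7 = 763.0000 ms
Proportion correct = 7/10
IES = 763.0000 / (7/10) = 1090.000 ms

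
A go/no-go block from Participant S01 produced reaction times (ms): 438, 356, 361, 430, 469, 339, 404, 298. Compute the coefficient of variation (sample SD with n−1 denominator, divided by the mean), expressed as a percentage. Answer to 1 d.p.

n = 8, Σ = 3095, M = 386.8750
Σ(x−M)² = 23324.875; s = √(23324.875/7) = 57.7246
CV = 57.7246 / 386.8750 = 0.14921 = 14.921%

14.9%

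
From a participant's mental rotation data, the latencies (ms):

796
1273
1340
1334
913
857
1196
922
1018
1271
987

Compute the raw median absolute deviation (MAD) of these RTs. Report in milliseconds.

Sorted: 796, 857, 913, 922, 987, 1018, 1196, 1271, 1273, 1334, 1340 → median = 1018
|x − 1018|: 222, 255, 322, 316, 105, 161, 178, 96, 0, 253, 31
Sorted deviations: 0, 31, 96, 105, 161, 178, 222, 253, 255, 316, 322 → MAD = 178

178 ms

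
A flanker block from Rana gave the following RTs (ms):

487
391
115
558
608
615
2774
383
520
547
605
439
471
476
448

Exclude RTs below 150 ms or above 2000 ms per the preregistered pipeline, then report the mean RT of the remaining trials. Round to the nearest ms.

Excluded: 115, 2774
Retained (n=13): Σ = 6548
Mean = 6548/13 = 503.6923

504 ms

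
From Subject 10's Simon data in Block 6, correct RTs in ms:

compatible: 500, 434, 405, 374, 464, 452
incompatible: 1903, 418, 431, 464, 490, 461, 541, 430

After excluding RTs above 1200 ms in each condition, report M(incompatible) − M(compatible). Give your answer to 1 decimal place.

incompatible: exclude 1903
M(compatible) = 2629/6 = 438.167
M(incompatible) = 3235/7 = 462.143
Difference = 462.143 − 438.167 = 23.976 ms

24.0 ms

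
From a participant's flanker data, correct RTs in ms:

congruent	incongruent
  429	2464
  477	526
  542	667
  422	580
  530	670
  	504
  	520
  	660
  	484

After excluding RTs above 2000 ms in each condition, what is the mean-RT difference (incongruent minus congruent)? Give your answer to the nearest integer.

96 ms

incongruent: exclude 2464
M(congruent) = 2400/5 = 480.000
M(incongruent) = 4611/8 = 576.375
Difference = 576.375 − 480.000 = 96.375 ms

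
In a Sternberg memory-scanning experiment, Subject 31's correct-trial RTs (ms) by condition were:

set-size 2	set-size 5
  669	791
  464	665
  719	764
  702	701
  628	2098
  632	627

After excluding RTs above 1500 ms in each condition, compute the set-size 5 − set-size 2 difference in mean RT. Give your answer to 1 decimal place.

set-size 5: exclude 2098
M(set-size 2) = 3814/6 = 635.667
M(set-size 5) = 3548/5 = 709.600
Difference = 709.600 − 635.667 = 73.933 ms

73.9 ms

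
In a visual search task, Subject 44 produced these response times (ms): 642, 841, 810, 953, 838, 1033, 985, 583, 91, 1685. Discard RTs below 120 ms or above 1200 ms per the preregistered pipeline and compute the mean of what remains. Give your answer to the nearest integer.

836 ms

Excluded: 91, 1685
Retained (n=8): Σ = 6685
Mean = 6685/8 = 835.6250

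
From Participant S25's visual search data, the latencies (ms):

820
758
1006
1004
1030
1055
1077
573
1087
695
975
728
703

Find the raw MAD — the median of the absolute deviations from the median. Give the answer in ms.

112 ms

Sorted: 573, 695, 703, 728, 758, 820, 975, 1004, 1006, 1030, 1055, 1077, 1087 → median = 975
|x − 975|: 155, 217, 31, 29, 55, 80, 102, 402, 112, 280, 0, 247, 272
Sorted deviations: 0, 29, 31, 55, 80, 102, 112, 155, 217, 247, 272, 280, 402 → MAD = 112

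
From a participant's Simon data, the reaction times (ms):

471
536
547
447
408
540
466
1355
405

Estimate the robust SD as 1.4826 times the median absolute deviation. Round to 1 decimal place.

Sorted: 405, 408, 447, 466, 471, 536, 540, 547, 1355 → median = 471
|x − 471| sorted: 0, 5, 24, 63, 65, 66, 69, 76, 884 → MAD = 65
Robust SD ≈ 1.4826 × 65 = 96.369

96.4 ms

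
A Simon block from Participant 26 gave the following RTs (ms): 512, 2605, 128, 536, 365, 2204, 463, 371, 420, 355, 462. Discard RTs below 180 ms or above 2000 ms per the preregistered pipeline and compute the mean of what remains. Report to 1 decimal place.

435.5 ms

Excluded: 128, 2204, 2605
Retained (n=8): Σ = 3484
Mean = 3484/8 = 435.5000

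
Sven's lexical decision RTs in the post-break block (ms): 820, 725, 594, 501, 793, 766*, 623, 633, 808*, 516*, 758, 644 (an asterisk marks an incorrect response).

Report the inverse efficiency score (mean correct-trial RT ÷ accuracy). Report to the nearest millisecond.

Correct trials (n=9): 820, 725, 594, 501, 793, 623, 633, 758, 644
Mean correct RT = 6091/9 = 676.7778 ms
Proportion correct = 9/12
IES = 676.7778 / (9/12) = 902.370 ms

902 ms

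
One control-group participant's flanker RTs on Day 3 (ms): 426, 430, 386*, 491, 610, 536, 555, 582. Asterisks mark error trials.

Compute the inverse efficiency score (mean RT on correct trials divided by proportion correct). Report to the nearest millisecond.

Correct trials (n=7): 426, 430, 491, 610, 536, 555, 582
Mean correct RT = 3630/7 = 518.5714 ms
Proportion correct = 7/8
IES = 518.5714 / (7/8) = 592.653 ms

593 ms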